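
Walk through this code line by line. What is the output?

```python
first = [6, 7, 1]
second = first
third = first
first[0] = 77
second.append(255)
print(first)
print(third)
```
[77, 7, 1, 255]
[77, 7, 1, 255]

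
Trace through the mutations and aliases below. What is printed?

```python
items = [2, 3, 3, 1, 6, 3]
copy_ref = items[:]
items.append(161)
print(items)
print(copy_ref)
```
[2, 3, 3, 1, 6, 3, 161]
[2, 3, 3, 1, 6, 3]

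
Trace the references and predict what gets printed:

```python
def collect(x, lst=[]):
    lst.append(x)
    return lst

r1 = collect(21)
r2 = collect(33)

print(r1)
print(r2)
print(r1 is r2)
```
[21, 33]
[21, 33]
True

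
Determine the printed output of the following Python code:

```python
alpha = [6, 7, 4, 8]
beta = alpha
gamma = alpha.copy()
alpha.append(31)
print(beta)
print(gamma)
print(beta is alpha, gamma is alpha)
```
[6, 7, 4, 8, 31]
[6, 7, 4, 8]
True False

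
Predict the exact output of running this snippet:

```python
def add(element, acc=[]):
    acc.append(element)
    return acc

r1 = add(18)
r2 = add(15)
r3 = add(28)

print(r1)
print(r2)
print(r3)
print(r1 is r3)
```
[18, 15, 28]
[18, 15, 28]
[18, 15, 28]
True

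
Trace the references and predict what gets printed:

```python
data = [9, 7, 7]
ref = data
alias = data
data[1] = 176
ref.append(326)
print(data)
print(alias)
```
[9, 176, 7, 326]
[9, 176, 7, 326]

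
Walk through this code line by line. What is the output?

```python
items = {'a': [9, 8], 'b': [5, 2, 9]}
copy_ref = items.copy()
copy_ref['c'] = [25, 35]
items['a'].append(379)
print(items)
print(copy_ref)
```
{'a': [9, 8, 379], 'b': [5, 2, 9]}
{'a': [9, 8, 379], 'b': [5, 2, 9], 'c': [25, 35]}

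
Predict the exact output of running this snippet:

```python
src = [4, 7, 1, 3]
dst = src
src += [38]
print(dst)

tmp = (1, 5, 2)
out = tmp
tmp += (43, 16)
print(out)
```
[4, 7, 1, 3, 38]
(1, 5, 2)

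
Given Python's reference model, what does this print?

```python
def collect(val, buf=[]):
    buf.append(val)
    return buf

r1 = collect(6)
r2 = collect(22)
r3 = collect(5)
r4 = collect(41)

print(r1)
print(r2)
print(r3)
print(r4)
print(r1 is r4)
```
[6, 22, 5, 41]
[6, 22, 5, 41]
[6, 22, 5, 41]
[6, 22, 5, 41]
True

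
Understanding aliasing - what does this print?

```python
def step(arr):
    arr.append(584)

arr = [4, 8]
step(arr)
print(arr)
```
[4, 8, 584]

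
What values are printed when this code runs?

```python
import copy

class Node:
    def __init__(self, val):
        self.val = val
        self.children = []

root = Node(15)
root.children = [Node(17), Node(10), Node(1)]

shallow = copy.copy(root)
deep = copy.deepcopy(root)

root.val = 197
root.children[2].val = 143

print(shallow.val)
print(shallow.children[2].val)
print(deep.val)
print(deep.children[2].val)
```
15
143
15
1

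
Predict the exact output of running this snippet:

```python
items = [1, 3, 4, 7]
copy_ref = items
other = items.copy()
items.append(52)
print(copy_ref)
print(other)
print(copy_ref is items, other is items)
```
[1, 3, 4, 7, 52]
[1, 3, 4, 7]
True False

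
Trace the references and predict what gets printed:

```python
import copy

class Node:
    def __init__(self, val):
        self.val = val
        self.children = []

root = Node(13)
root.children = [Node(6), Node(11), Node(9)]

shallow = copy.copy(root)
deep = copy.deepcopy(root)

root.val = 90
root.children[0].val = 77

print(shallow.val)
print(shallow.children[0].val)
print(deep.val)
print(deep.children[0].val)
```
13
77
13
6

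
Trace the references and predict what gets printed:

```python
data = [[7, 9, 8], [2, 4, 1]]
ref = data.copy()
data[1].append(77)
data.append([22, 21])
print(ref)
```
[[7, 9, 8], [2, 4, 1, 77]]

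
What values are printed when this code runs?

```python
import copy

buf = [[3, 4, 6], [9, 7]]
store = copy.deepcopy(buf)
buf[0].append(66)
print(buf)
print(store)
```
[[3, 4, 6, 66], [9, 7]]
[[3, 4, 6], [9, 7]]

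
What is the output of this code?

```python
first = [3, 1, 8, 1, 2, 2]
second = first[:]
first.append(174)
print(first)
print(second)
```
[3, 1, 8, 1, 2, 2, 174]
[3, 1, 8, 1, 2, 2]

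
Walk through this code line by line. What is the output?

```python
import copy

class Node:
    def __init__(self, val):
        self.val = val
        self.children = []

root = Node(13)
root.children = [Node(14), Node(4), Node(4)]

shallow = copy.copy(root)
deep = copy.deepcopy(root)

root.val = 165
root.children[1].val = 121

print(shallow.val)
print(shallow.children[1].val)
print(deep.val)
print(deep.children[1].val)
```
13
121
13
4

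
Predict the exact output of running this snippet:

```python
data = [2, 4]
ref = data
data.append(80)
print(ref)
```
[2, 4, 80]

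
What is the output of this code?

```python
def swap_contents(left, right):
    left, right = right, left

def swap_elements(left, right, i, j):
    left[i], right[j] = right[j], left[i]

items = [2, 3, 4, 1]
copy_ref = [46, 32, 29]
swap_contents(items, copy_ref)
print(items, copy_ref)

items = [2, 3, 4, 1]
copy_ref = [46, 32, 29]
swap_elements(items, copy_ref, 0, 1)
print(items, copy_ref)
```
[2, 3, 4, 1] [46, 32, 29]
[32, 3, 4, 1] [46, 2, 29]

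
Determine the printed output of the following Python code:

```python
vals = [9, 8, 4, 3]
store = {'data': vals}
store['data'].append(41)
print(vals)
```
[9, 8, 4, 3, 41]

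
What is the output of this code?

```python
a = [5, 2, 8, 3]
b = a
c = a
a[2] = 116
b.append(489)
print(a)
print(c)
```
[5, 2, 116, 3, 489]
[5, 2, 116, 3, 489]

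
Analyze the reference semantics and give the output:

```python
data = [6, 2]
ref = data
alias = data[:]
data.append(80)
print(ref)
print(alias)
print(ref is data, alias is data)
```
[6, 2, 80]
[6, 2]
True False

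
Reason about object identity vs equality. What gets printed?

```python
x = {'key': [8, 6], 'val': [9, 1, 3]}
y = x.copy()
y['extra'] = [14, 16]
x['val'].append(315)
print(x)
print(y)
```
{'key': [8, 6], 'val': [9, 1, 3, 315]}
{'key': [8, 6], 'val': [9, 1, 3, 315], 'extra': [14, 16]}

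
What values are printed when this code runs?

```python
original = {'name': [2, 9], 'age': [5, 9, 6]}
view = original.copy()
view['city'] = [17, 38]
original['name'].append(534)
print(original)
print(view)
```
{'name': [2, 9, 534], 'age': [5, 9, 6]}
{'name': [2, 9, 534], 'age': [5, 9, 6], 'city': [17, 38]}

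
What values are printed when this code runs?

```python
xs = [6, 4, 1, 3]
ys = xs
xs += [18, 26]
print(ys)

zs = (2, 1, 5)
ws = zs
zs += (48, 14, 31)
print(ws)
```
[6, 4, 1, 3, 18, 26]
(2, 1, 5)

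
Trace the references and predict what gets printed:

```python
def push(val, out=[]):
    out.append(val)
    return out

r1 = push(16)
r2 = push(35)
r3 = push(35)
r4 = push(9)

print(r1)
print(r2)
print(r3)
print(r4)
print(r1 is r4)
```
[16, 35, 35, 9]
[16, 35, 35, 9]
[16, 35, 35, 9]
[16, 35, 35, 9]
True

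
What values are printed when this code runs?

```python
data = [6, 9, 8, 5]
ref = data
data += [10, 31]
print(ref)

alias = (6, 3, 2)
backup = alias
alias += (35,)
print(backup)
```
[6, 9, 8, 5, 10, 31]
(6, 3, 2)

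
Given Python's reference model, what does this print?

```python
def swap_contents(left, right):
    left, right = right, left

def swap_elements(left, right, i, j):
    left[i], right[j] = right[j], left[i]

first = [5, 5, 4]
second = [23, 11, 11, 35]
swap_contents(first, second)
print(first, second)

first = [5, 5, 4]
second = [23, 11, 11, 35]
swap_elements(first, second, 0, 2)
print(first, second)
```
[5, 5, 4] [23, 11, 11, 35]
[11, 5, 4] [23, 11, 5, 35]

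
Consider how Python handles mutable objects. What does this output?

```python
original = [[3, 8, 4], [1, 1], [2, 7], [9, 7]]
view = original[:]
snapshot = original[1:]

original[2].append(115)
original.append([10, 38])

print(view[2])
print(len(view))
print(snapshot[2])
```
[2, 7, 115]
4
[9, 7]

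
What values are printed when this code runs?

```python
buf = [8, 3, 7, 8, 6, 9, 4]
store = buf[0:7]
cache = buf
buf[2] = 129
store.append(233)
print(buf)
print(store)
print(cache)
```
[8, 3, 129, 8, 6, 9, 4]
[8, 3, 7, 8, 6, 9, 4, 233]
[8, 3, 129, 8, 6, 9, 4]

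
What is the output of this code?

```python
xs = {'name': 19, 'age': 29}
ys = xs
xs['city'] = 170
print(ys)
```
{'name': 19, 'age': 29, 'city': 170}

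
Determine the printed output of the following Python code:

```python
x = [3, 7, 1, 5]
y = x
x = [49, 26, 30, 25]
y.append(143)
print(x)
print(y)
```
[49, 26, 30, 25]
[3, 7, 1, 5, 143]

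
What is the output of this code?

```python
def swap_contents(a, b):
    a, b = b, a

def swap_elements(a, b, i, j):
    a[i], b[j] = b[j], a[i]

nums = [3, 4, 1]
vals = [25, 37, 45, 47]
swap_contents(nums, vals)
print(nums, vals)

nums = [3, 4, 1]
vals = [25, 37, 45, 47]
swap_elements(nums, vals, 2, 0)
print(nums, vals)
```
[3, 4, 1] [25, 37, 45, 47]
[3, 4, 25] [1, 37, 45, 47]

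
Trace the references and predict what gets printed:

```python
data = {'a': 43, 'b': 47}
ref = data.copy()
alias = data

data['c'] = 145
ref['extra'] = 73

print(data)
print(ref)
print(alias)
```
{'a': 43, 'b': 47, 'c': 145}
{'a': 43, 'b': 47, 'extra': 73}
{'a': 43, 'b': 47, 'c': 145}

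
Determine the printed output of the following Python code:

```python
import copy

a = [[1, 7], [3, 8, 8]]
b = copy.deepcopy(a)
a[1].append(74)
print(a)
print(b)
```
[[1, 7], [3, 8, 8, 74]]
[[1, 7], [3, 8, 8]]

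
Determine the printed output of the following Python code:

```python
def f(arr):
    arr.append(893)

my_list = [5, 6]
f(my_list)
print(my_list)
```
[5, 6, 893]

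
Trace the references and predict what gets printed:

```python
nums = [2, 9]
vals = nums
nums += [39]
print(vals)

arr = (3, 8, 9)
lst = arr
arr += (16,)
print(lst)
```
[2, 9, 39]
(3, 8, 9)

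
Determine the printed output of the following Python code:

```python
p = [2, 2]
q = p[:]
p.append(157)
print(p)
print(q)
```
[2, 2, 157]
[2, 2]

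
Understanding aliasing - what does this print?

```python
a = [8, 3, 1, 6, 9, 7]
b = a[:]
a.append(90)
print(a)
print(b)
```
[8, 3, 1, 6, 9, 7, 90]
[8, 3, 1, 6, 9, 7]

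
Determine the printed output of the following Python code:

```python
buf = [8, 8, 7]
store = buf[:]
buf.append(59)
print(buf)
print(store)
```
[8, 8, 7, 59]
[8, 8, 7]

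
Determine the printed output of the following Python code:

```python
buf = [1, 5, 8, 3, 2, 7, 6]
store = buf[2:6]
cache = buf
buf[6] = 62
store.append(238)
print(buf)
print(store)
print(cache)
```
[1, 5, 8, 3, 2, 7, 62]
[8, 3, 2, 7, 238]
[1, 5, 8, 3, 2, 7, 62]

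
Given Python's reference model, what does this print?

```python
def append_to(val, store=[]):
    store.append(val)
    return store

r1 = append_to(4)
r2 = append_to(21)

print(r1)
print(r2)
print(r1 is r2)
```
[4, 21]
[4, 21]
True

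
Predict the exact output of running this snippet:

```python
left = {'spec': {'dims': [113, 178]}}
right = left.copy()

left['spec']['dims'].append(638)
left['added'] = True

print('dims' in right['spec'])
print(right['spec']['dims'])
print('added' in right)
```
True
[113, 178, 638]
False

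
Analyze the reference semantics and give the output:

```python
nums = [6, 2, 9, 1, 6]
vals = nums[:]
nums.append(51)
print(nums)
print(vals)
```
[6, 2, 9, 1, 6, 51]
[6, 2, 9, 1, 6]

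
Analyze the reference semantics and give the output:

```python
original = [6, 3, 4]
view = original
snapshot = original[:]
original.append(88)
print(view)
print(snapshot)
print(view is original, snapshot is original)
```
[6, 3, 4, 88]
[6, 3, 4]
True False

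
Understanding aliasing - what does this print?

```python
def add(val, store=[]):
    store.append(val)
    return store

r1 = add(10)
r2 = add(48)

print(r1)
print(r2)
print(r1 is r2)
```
[10, 48]
[10, 48]
True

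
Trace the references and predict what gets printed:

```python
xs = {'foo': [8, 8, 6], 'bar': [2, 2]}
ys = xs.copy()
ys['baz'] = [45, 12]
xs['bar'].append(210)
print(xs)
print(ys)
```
{'foo': [8, 8, 6], 'bar': [2, 2, 210]}
{'foo': [8, 8, 6], 'bar': [2, 2, 210], 'baz': [45, 12]}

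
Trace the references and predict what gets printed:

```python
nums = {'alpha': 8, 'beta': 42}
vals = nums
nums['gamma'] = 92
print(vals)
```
{'alpha': 8, 'beta': 42, 'gamma': 92}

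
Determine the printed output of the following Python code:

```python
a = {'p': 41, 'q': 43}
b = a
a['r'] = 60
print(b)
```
{'p': 41, 'q': 43, 'r': 60}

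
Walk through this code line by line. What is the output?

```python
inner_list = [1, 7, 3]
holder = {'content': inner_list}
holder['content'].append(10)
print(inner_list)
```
[1, 7, 3, 10]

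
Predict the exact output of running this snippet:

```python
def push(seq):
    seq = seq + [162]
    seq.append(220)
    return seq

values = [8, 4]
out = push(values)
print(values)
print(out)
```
[8, 4]
[8, 4, 162, 220]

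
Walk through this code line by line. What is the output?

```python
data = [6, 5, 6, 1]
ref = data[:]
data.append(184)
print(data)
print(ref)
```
[6, 5, 6, 1, 184]
[6, 5, 6, 1]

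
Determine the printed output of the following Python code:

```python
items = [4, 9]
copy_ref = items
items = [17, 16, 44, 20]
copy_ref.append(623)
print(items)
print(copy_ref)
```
[17, 16, 44, 20]
[4, 9, 623]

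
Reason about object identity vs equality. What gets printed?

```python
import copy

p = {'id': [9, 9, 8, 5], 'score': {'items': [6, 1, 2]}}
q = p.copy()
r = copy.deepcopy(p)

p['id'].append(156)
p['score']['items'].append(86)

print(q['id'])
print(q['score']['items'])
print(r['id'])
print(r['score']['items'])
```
[9, 9, 8, 5, 156]
[6, 1, 2, 86]
[9, 9, 8, 5]
[6, 1, 2]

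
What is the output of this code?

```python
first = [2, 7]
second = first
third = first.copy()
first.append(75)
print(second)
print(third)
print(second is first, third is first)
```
[2, 7, 75]
[2, 7]
True False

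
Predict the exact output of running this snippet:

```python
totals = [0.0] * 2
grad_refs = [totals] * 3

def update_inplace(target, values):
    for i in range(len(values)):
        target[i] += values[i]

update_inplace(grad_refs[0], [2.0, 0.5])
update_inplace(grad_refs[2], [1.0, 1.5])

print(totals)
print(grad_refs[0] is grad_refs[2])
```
[3.0, 2.0]
True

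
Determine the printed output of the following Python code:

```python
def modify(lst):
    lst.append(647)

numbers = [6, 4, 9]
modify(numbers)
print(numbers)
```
[6, 4, 9, 647]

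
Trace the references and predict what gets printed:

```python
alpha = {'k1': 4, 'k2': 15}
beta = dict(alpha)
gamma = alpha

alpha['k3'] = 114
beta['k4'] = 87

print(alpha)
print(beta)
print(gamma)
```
{'k1': 4, 'k2': 15, 'k3': 114}
{'k1': 4, 'k2': 15, 'k4': 87}
{'k1': 4, 'k2': 15, 'k3': 114}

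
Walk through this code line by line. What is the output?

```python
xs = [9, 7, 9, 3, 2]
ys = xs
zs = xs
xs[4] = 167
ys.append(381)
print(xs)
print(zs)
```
[9, 7, 9, 3, 167, 381]
[9, 7, 9, 3, 167, 381]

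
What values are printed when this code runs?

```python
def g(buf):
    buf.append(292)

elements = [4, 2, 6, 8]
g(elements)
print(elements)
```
[4, 2, 6, 8, 292]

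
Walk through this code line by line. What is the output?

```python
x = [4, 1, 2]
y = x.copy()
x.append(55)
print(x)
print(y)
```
[4, 1, 2, 55]
[4, 1, 2]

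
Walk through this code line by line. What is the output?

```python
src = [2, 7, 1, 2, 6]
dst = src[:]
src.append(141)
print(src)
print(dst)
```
[2, 7, 1, 2, 6, 141]
[2, 7, 1, 2, 6]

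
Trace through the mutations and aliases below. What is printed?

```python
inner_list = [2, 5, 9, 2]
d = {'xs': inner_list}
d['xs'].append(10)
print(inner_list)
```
[2, 5, 9, 2, 10]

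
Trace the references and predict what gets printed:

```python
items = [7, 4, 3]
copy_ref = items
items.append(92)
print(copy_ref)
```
[7, 4, 3, 92]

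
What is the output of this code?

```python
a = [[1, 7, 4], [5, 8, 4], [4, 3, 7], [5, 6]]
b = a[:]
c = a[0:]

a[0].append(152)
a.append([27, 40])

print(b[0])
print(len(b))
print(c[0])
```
[1, 7, 4, 152]
4
[1, 7, 4, 152]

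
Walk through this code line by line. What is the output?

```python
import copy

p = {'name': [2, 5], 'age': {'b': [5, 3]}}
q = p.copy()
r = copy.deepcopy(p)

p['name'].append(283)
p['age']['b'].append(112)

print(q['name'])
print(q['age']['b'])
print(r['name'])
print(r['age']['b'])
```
[2, 5, 283]
[5, 3, 112]
[2, 5]
[5, 3]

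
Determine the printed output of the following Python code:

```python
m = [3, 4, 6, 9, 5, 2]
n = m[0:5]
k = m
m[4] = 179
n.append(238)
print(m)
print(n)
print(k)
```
[3, 4, 6, 9, 179, 2]
[3, 4, 6, 9, 5, 238]
[3, 4, 6, 9, 179, 2]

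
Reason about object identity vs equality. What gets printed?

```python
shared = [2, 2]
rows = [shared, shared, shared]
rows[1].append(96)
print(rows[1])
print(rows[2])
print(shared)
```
[2, 2, 96]
[2, 2, 96]
[2, 2, 96]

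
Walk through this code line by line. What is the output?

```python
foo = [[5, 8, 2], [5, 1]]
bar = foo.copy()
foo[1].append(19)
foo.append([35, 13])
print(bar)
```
[[5, 8, 2], [5, 1, 19]]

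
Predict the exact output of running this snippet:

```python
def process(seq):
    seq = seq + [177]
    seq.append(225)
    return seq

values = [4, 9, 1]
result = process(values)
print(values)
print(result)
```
[4, 9, 1]
[4, 9, 1, 177, 225]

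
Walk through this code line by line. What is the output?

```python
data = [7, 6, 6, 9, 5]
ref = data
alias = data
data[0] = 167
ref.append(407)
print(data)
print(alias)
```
[167, 6, 6, 9, 5, 407]
[167, 6, 6, 9, 5, 407]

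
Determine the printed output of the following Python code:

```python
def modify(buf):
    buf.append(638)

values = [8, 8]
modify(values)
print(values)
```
[8, 8, 638]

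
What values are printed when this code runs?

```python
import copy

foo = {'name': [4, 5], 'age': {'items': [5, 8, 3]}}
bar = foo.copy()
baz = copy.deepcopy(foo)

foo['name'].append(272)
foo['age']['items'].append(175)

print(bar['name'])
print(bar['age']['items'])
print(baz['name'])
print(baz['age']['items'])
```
[4, 5, 272]
[5, 8, 3, 175]
[4, 5]
[5, 8, 3]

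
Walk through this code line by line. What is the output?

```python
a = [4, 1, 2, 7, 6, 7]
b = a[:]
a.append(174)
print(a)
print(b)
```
[4, 1, 2, 7, 6, 7, 174]
[4, 1, 2, 7, 6, 7]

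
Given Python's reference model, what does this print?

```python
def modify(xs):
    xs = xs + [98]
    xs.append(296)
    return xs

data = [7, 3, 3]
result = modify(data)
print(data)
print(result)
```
[7, 3, 3]
[7, 3, 3, 98, 296]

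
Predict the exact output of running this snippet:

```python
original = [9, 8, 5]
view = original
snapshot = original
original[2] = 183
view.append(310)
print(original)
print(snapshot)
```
[9, 8, 183, 310]
[9, 8, 183, 310]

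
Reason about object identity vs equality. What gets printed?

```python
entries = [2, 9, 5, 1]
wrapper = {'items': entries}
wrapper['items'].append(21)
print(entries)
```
[2, 9, 5, 1, 21]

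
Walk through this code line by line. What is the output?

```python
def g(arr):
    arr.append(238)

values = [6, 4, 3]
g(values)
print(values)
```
[6, 4, 3, 238]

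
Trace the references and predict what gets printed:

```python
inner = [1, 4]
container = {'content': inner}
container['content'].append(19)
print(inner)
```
[1, 4, 19]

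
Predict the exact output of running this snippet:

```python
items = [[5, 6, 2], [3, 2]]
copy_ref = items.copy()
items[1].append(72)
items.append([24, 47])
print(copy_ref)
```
[[5, 6, 2], [3, 2, 72]]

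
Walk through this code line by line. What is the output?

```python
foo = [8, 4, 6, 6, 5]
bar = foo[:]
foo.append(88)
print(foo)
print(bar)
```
[8, 4, 6, 6, 5, 88]
[8, 4, 6, 6, 5]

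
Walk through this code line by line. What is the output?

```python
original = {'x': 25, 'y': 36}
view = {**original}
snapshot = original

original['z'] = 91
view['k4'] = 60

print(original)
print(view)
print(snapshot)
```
{'x': 25, 'y': 36, 'z': 91}
{'x': 25, 'y': 36, 'k4': 60}
{'x': 25, 'y': 36, 'z': 91}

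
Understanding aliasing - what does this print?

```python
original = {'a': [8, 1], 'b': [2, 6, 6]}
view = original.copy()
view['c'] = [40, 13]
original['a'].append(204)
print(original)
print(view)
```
{'a': [8, 1, 204], 'b': [2, 6, 6]}
{'a': [8, 1, 204], 'b': [2, 6, 6], 'c': [40, 13]}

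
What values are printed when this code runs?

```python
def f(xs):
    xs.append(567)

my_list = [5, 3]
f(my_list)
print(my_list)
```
[5, 3, 567]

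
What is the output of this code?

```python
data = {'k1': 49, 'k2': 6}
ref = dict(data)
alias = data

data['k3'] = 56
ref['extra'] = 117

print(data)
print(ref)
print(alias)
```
{'k1': 49, 'k2': 6, 'k3': 56}
{'k1': 49, 'k2': 6, 'extra': 117}
{'k1': 49, 'k2': 6, 'k3': 56}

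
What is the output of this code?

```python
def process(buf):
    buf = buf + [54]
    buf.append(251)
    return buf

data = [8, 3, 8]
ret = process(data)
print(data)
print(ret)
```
[8, 3, 8]
[8, 3, 8, 54, 251]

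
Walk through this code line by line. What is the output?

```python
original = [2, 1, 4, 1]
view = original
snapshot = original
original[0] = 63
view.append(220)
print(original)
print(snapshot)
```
[63, 1, 4, 1, 220]
[63, 1, 4, 1, 220]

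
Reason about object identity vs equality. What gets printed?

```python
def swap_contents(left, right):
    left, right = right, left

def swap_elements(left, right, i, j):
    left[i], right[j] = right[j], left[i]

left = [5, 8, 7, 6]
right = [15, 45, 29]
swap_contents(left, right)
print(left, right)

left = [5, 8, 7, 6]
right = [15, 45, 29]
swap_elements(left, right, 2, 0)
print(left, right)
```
[5, 8, 7, 6] [15, 45, 29]
[5, 8, 15, 6] [7, 45, 29]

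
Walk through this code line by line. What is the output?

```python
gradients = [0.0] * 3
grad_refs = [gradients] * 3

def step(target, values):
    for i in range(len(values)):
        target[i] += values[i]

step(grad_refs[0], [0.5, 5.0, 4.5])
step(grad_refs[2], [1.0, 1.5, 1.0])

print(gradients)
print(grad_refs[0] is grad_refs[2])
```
[1.5, 6.5, 5.5]
True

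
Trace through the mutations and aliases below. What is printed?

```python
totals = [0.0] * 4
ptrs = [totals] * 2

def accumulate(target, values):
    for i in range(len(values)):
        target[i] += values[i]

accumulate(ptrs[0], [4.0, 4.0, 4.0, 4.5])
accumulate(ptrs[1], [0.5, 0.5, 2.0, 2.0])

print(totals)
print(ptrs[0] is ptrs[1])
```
[4.5, 4.5, 6.0, 6.5]
True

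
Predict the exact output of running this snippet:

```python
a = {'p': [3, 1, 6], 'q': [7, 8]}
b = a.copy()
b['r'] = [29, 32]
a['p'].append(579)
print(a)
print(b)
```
{'p': [3, 1, 6, 579], 'q': [7, 8]}
{'p': [3, 1, 6, 579], 'q': [7, 8], 'r': [29, 32]}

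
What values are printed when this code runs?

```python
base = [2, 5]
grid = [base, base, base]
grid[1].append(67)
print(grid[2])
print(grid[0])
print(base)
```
[2, 5, 67]
[2, 5, 67]
[2, 5, 67]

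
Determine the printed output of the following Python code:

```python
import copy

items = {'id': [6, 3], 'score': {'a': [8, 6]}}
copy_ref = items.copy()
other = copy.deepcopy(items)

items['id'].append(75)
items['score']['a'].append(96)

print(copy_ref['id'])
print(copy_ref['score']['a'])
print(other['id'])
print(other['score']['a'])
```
[6, 3, 75]
[8, 6, 96]
[6, 3]
[8, 6]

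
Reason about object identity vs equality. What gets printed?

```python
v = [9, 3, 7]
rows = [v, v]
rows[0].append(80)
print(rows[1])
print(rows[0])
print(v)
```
[9, 3, 7, 80]
[9, 3, 7, 80]
[9, 3, 7, 80]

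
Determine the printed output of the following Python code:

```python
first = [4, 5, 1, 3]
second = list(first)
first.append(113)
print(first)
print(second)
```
[4, 5, 1, 3, 113]
[4, 5, 1, 3]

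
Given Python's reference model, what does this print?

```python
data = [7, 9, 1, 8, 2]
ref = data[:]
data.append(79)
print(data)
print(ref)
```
[7, 9, 1, 8, 2, 79]
[7, 9, 1, 8, 2]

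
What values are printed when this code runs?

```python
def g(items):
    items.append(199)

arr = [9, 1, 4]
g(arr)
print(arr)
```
[9, 1, 4, 199]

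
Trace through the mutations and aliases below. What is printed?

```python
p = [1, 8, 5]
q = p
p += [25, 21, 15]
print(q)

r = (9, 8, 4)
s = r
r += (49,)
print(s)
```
[1, 8, 5, 25, 21, 15]
(9, 8, 4)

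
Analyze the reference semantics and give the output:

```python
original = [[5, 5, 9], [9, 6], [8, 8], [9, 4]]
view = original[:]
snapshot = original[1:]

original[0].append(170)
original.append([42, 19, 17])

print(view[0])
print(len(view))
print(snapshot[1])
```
[5, 5, 9, 170]
4
[8, 8]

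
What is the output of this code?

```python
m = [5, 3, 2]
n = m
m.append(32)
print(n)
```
[5, 3, 2, 32]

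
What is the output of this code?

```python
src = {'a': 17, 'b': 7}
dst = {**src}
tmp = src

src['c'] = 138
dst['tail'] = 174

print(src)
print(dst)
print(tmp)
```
{'a': 17, 'b': 7, 'c': 138}
{'a': 17, 'b': 7, 'tail': 174}
{'a': 17, 'b': 7, 'c': 138}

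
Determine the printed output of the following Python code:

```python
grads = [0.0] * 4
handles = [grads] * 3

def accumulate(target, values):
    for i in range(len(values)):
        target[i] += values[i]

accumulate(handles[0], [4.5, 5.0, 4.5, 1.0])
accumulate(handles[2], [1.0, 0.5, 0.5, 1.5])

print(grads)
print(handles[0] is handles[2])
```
[5.5, 5.5, 5.0, 2.5]
True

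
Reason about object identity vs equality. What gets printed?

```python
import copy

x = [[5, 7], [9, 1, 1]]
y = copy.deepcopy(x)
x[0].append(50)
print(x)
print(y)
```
[[5, 7, 50], [9, 1, 1]]
[[5, 7], [9, 1, 1]]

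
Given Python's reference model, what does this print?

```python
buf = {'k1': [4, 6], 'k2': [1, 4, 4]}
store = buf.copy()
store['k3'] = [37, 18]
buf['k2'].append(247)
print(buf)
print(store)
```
{'k1': [4, 6], 'k2': [1, 4, 4, 247]}
{'k1': [4, 6], 'k2': [1, 4, 4, 247], 'k3': [37, 18]}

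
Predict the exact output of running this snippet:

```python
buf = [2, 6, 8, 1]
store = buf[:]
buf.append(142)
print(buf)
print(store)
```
[2, 6, 8, 1, 142]
[2, 6, 8, 1]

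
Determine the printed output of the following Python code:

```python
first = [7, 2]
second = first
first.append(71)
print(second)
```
[7, 2, 71]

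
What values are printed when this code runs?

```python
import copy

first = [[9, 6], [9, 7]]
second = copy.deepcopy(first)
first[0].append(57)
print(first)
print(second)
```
[[9, 6, 57], [9, 7]]
[[9, 6], [9, 7]]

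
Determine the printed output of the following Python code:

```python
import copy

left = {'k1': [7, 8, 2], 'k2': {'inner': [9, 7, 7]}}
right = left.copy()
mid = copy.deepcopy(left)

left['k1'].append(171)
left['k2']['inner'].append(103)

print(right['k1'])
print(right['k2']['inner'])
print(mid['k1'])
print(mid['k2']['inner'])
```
[7, 8, 2, 171]
[9, 7, 7, 103]
[7, 8, 2]
[9, 7, 7]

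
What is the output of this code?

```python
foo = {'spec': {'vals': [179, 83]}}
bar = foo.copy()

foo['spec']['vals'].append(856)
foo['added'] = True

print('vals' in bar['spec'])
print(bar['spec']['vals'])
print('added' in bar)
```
True
[179, 83, 856]
False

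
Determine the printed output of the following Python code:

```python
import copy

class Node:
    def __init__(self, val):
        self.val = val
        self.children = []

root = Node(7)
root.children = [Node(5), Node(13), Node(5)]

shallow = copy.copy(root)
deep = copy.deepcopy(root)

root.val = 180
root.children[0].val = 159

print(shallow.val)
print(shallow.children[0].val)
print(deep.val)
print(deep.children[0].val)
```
7
159
7
5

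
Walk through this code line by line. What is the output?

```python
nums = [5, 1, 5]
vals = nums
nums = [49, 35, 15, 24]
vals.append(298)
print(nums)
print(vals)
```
[49, 35, 15, 24]
[5, 1, 5, 298]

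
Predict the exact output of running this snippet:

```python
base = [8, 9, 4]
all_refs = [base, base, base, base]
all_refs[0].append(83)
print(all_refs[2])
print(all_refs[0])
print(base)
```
[8, 9, 4, 83]
[8, 9, 4, 83]
[8, 9, 4, 83]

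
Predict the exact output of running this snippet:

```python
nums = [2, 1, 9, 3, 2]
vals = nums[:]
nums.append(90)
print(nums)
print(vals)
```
[2, 1, 9, 3, 2, 90]
[2, 1, 9, 3, 2]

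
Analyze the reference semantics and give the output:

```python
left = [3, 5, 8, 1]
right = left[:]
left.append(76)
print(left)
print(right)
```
[3, 5, 8, 1, 76]
[3, 5, 8, 1]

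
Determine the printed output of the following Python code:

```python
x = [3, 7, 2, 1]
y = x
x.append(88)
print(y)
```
[3, 7, 2, 1, 88]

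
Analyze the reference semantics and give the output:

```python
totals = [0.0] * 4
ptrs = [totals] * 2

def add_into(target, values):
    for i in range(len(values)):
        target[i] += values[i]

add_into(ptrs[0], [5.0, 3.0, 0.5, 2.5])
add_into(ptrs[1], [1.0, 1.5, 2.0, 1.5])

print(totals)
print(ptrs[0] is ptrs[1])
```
[6.0, 4.5, 2.5, 4.0]
True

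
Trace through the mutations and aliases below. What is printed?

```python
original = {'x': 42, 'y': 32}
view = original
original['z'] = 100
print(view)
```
{'x': 42, 'y': 32, 'z': 100}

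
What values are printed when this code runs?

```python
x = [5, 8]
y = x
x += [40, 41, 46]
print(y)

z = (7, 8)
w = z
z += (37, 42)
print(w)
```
[5, 8, 40, 41, 46]
(7, 8)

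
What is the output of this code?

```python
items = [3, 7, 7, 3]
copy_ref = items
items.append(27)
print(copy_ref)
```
[3, 7, 7, 3, 27]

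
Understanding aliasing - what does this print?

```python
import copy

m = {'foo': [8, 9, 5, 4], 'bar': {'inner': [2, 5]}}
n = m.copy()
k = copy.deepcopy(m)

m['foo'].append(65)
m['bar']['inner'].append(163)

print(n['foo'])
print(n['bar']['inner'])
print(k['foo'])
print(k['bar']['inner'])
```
[8, 9, 5, 4, 65]
[2, 5, 163]
[8, 9, 5, 4]
[2, 5]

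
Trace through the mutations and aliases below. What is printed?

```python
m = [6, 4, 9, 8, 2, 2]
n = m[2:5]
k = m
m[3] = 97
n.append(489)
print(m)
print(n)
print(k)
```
[6, 4, 9, 97, 2, 2]
[9, 8, 2, 489]
[6, 4, 9, 97, 2, 2]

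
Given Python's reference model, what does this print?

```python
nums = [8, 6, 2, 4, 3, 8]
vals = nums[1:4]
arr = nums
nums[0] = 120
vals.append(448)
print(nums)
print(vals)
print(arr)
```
[120, 6, 2, 4, 3, 8]
[6, 2, 4, 448]
[120, 6, 2, 4, 3, 8]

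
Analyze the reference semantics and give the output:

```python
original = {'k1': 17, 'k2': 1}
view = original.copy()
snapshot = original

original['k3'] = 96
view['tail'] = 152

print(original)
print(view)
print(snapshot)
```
{'k1': 17, 'k2': 1, 'k3': 96}
{'k1': 17, 'k2': 1, 'tail': 152}
{'k1': 17, 'k2': 1, 'k3': 96}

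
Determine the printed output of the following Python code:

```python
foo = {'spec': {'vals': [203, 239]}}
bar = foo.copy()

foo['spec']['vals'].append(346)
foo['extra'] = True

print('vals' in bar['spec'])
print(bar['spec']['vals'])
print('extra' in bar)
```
True
[203, 239, 346]
False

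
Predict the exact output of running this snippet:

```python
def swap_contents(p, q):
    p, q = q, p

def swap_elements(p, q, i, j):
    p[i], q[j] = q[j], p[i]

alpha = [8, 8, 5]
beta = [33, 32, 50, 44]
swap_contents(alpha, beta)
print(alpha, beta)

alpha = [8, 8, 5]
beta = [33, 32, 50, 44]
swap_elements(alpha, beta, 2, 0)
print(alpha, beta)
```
[8, 8, 5] [33, 32, 50, 44]
[8, 8, 33] [5, 32, 50, 44]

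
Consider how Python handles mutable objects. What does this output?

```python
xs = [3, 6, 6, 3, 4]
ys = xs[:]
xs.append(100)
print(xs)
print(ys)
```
[3, 6, 6, 3, 4, 100]
[3, 6, 6, 3, 4]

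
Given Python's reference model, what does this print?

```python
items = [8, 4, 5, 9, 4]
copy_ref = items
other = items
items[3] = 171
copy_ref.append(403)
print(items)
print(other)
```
[8, 4, 5, 171, 4, 403]
[8, 4, 5, 171, 4, 403]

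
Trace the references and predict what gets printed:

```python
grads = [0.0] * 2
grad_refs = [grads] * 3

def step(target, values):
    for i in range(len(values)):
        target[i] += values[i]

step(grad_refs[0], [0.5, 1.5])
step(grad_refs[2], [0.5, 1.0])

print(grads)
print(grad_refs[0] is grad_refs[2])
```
[1.0, 2.5]
True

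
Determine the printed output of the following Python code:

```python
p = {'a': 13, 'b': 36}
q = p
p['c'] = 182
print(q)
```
{'a': 13, 'b': 36, 'c': 182}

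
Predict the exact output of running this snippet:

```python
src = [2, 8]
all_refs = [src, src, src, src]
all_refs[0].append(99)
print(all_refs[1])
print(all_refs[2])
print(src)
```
[2, 8, 99]
[2, 8, 99]
[2, 8, 99]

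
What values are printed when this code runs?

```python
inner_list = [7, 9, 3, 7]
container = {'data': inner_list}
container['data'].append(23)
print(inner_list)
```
[7, 9, 3, 7, 23]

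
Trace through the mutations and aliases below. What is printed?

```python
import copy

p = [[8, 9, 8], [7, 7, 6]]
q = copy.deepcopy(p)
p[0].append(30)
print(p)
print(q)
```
[[8, 9, 8, 30], [7, 7, 6]]
[[8, 9, 8], [7, 7, 6]]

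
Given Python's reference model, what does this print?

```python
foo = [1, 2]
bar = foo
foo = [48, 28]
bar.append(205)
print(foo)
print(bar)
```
[48, 28]
[1, 2, 205]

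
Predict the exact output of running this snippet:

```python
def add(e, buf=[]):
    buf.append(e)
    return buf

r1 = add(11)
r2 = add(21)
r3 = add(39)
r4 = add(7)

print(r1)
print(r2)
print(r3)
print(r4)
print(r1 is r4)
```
[11, 21, 39, 7]
[11, 21, 39, 7]
[11, 21, 39, 7]
[11, 21, 39, 7]
True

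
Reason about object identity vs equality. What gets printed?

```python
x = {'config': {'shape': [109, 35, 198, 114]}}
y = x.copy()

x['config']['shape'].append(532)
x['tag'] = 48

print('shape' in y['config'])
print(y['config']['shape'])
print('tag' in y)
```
True
[109, 35, 198, 114, 532]
False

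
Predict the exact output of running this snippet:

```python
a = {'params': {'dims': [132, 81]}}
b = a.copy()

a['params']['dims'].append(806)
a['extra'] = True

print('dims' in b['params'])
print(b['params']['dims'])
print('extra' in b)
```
True
[132, 81, 806]
False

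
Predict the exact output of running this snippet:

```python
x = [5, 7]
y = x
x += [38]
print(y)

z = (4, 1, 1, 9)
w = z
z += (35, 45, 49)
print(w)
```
[5, 7, 38]
(4, 1, 1, 9)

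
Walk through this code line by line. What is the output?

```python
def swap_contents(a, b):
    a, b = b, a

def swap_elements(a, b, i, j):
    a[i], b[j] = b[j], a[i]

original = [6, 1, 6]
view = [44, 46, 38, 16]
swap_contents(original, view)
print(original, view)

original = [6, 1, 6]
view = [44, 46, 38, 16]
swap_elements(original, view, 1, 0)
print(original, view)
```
[6, 1, 6] [44, 46, 38, 16]
[6, 44, 6] [1, 46, 38, 16]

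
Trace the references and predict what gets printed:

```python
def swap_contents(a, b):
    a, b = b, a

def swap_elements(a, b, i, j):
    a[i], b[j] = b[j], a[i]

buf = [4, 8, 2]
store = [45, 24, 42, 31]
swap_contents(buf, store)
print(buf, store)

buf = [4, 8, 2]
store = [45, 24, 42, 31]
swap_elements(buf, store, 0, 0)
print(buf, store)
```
[4, 8, 2] [45, 24, 42, 31]
[45, 8, 2] [4, 24, 42, 31]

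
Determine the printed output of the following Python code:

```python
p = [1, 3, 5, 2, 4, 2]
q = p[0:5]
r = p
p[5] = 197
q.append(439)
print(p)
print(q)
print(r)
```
[1, 3, 5, 2, 4, 197]
[1, 3, 5, 2, 4, 439]
[1, 3, 5, 2, 4, 197]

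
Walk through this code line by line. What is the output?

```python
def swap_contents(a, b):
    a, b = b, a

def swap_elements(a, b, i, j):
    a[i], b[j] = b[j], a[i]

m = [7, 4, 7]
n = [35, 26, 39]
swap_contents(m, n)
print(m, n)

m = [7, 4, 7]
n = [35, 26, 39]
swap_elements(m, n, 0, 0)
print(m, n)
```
[7, 4, 7] [35, 26, 39]
[35, 4, 7] [7, 26, 39]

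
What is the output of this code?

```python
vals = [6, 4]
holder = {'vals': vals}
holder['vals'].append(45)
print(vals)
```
[6, 4, 45]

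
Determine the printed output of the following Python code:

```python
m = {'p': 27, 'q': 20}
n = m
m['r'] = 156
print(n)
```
{'p': 27, 'q': 20, 'r': 156}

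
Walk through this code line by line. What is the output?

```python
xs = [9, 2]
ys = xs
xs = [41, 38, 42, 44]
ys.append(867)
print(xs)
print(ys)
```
[41, 38, 42, 44]
[9, 2, 867]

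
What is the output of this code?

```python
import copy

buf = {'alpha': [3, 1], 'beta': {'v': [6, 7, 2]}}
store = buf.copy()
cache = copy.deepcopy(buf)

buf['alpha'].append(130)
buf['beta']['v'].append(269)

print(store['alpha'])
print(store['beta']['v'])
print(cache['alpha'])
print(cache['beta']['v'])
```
[3, 1, 130]
[6, 7, 2, 269]
[3, 1]
[6, 7, 2]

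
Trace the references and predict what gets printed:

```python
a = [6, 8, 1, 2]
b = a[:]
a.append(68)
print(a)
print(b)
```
[6, 8, 1, 2, 68]
[6, 8, 1, 2]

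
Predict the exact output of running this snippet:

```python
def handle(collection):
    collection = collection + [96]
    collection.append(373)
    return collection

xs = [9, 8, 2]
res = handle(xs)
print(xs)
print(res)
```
[9, 8, 2]
[9, 8, 2, 96, 373]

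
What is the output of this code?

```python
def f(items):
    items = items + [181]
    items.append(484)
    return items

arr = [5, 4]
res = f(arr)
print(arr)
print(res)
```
[5, 4]
[5, 4, 181, 484]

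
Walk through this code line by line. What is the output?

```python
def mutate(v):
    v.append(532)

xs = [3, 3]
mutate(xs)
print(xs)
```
[3, 3, 532]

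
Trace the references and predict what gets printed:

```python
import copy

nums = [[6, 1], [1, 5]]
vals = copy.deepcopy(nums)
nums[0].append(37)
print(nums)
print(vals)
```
[[6, 1, 37], [1, 5]]
[[6, 1], [1, 5]]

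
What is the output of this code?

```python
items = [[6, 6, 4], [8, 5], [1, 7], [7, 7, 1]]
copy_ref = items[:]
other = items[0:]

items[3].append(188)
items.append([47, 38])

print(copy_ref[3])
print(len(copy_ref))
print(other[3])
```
[7, 7, 1, 188]
4
[7, 7, 1, 188]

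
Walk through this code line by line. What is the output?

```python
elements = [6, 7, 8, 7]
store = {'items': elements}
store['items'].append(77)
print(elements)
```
[6, 7, 8, 7, 77]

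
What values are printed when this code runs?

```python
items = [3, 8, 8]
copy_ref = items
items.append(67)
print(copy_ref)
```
[3, 8, 8, 67]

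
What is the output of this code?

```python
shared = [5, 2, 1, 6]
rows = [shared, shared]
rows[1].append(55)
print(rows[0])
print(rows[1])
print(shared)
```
[5, 2, 1, 6, 55]
[5, 2, 1, 6, 55]
[5, 2, 1, 6, 55]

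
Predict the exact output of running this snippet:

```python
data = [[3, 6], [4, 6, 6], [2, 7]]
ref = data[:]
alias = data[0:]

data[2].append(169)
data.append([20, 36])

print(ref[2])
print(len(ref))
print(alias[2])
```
[2, 7, 169]
3
[2, 7, 169]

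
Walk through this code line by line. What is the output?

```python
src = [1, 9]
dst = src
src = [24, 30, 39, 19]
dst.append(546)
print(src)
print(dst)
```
[24, 30, 39, 19]
[1, 9, 546]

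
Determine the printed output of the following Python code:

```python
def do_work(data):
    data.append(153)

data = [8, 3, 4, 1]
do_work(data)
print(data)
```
[8, 3, 4, 1, 153]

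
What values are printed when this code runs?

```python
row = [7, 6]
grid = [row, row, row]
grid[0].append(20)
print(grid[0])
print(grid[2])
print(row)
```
[7, 6, 20]
[7, 6, 20]
[7, 6, 20]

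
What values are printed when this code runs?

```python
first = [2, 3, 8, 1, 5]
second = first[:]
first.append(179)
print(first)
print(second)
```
[2, 3, 8, 1, 5, 179]
[2, 3, 8, 1, 5]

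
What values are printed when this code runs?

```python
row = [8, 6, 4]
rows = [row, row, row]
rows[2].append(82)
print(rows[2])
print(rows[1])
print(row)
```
[8, 6, 4, 82]
[8, 6, 4, 82]
[8, 6, 4, 82]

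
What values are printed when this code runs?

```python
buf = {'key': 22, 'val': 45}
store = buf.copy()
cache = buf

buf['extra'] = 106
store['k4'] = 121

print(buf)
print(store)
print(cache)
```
{'key': 22, 'val': 45, 'extra': 106}
{'key': 22, 'val': 45, 'k4': 121}
{'key': 22, 'val': 45, 'extra': 106}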